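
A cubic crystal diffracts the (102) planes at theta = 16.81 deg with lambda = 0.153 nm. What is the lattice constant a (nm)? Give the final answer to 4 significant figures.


d = lambda / (2*sin(theta))
d = 0.153 / (2*sin(16.81 deg))
d = 0.264524 nm
a = d * sqrt(h^2+k^2+l^2) = 0.264524 * sqrt(5)
a = 0.5915 nm


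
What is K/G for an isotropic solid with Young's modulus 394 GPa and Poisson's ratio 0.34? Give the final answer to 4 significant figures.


G = E / (2*(1+nu))
G = 394 / (2*(1+0.34)) = 147.015 GPa
K = E / (3*(1-2*nu))
K = 394 / (3*(1-2*0.34)) = 410.417 GPa
K/G = 410.417 / 147.015 = 2.792


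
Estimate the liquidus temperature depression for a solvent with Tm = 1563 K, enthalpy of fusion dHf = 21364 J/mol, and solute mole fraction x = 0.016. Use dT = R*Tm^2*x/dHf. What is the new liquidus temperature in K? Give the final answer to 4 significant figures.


dT = R*Tm^2*x / dHf
dT = 8.314 * 1563^2 * 0.016 / 21364
dT = 15.2113 K
T_new = 1563 - 15.2113 = 1548 K


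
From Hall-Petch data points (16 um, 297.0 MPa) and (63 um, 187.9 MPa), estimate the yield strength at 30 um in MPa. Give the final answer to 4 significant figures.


sigma_y = sigma0 + k / sqrt(d)
1/sqrt(d1) = 1/sqrt(1.6e-05) = 250;  1/sqrt(d2) = 125.988
k = (sigma1 - sigma2) / (1/sqrt(d1) - 1/sqrt(d2)) = (297.0 - 187.9) / (250 - 125.988) = 0.879755 MPa*m^0.5
sigma0 = sigma1 - k/sqrt(d1) = 297.0 - 0.879755*250 = 77.0613 MPa
sigma_y(d3) = 77.0613 + 0.879755 / sqrt(3e-05) = 237.7 MPa


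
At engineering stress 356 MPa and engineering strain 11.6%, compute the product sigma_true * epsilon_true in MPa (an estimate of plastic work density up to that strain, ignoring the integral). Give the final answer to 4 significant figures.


sigma_true = sigma_eng * (1 + epsilon_eng)
sigma_true = 356 * (1 + 0.116) = 397.296 MPa
epsilon_true = ln(1 + epsilon_eng)
epsilon_true = ln(1 + 0.116) = 0.109751
sigma_true * epsilon_true = 397.296 * 0.109751 = 43.6 MPa


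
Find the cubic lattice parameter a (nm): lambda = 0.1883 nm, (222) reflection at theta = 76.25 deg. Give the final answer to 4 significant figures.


d = lambda / (2*sin(theta))
d = 0.1883 / (2*sin(76.25 deg))
d = 0.0969277 nm
a = d * sqrt(h^2+k^2+l^2) = 0.0969277 * sqrt(12)
a = 0.3358 nm


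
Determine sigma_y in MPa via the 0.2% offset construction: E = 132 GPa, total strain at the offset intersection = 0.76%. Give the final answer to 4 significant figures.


Offset strain = 0.002
Elastic strain at yield = total_strain - offset = 7.6e-03 - 0.002 = 5.6e-03
sigma_y = E * elastic_strain = 132000 * 5.6e-03
sigma_y = 739.2 MPa


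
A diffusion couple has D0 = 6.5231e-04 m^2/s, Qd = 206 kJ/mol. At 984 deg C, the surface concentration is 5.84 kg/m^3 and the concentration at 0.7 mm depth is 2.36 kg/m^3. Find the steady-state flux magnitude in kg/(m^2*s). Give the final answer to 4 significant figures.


Step 1: D = D0 * exp(-Qd/(R*T))
T = 984 + 273.15 = 1257.15 K
D = 6.5231e-04 * exp(-206e3 / (8.314 * 1257.15)) = 1.79819e-12 m^2/s
Step 2: J = D * (C1 - C2) / dx
J = 1.79819e-12 * (5.84 - 2.36) / 7e-04
J = 8.94e-09 kg/(m^2*s)


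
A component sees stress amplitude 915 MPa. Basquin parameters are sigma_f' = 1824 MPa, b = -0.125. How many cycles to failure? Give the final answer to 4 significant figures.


sigma_a = sigma_f' * (2*Nf)^b
2*Nf = (sigma_a / sigma_f')^(1/b)
2*Nf = (915 / 1824)^(1/-0.125)
2*Nf = 249.362
Nf = 124.7 cycles


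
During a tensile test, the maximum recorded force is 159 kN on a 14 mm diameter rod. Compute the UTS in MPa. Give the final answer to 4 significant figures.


A0 = pi*(d/2)^2 = pi*(14/2)^2 = 153.938 mm^2
UTS = F_max / A0 = 159*1000 / 153.938
UTS = 1033 MPa


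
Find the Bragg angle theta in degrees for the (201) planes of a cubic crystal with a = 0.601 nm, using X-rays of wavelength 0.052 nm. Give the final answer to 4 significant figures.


d = a / sqrt(h^2+k^2+l^2)
d = 0.601 / sqrt(5) = 0.268775 nm
lambda = 2*d*sin(theta)  =>  sin(theta) = lambda / (2*d)
sin(theta) = 0.052 / (2 * 0.268775) = 0.0967351
theta = 5.551 deg


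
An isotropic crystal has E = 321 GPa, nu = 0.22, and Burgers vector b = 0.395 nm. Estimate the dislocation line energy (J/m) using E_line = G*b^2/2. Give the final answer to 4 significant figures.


Step 1: G = E / (2*(1+nu))
G = 321 / (2*(1+0.22)) = 131.557 GPa = 1.31557e+11 Pa
Step 2: E_line = G*b^2/2
b = 0.395 nm = 3.95e-10 m
E_line = 0.5 * 1.31557e+11 * (3.95e-10)^2 = 1.026e-08 J/m


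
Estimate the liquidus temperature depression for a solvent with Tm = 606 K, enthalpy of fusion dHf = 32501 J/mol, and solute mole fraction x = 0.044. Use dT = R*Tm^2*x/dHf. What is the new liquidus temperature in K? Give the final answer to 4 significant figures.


dT = R*Tm^2*x / dHf
dT = 8.314 * 606^2 * 0.044 / 32501
dT = 4.13344 K
T_new = 606 - 4.13344 = 601.9 K


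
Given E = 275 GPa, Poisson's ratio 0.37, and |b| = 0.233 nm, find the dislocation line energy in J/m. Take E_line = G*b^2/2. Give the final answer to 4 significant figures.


Step 1: G = E / (2*(1+nu))
G = 275 / (2*(1+0.37)) = 100.365 GPa = 1.00365e+11 Pa
Step 2: E_line = G*b^2/2
b = 0.233 nm = 2.33e-10 m
E_line = 0.5 * 1.00365e+11 * (2.33e-10)^2 = 2.724e-09 J/m


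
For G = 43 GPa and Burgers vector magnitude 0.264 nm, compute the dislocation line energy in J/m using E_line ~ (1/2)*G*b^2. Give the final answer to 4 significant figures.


E = G*b^2/2
b = 0.264 nm = 2.64e-10 m
G = 43 GPa = 4.3e+10 Pa
E = 0.5 * 4.3e+10 * (2.64e-10)^2
E = 1.498e-09 J/m


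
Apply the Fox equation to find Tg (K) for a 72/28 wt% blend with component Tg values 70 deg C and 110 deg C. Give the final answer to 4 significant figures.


1/Tg = w1/Tg1 + w2/Tg2 (in Kelvin)
Tg1 = 343.15 K, Tg2 = 383.15 K
1/Tg = 0.72/343.15 + 0.28/383.15
Tg = 353.5 K


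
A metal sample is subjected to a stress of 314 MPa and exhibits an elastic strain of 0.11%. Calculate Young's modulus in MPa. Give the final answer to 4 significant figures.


E = sigma / epsilon
epsilon = 0.11% = 1.1e-03
E = 314 / 1.1e-03
E = 285500 MPa


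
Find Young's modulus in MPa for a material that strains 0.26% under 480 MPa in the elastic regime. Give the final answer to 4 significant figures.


E = sigma / epsilon
epsilon = 0.26% = 2.6e-03
E = 480 / 2.6e-03
E = 184600 MPa


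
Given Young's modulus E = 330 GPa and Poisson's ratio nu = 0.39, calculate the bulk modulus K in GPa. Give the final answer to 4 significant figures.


K = E / (3*(1-2*nu))
K = 330 / (3*(1-2*0.39))
K = 500 GPa


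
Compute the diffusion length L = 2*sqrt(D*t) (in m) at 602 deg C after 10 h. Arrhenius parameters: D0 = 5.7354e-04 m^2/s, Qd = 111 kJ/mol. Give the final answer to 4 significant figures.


Step 1: D = D0 * exp(-Qd/(R*T))
T = 875.15 K
D = 5.7354e-04 * exp(-111e3 / (8.314 * 875.15)) = 1.3587e-10 m^2/s
Step 2: L = 2*sqrt(D*t)
t = 10 h = 36000 s
L = 2*sqrt(1.3587e-10 * 36000) = 4.423e-03 m


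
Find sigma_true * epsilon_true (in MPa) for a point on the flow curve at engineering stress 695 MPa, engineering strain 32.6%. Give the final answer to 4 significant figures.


sigma_true = sigma_eng * (1 + epsilon_eng)
sigma_true = 695 * (1 + 0.326) = 921.57 MPa
epsilon_true = ln(1 + epsilon_eng)
epsilon_true = ln(1 + 0.326) = 0.282167
sigma_true * epsilon_true = 921.57 * 0.282167 = 260 MPa


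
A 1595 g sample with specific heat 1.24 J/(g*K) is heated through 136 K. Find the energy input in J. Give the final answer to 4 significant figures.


Q = m * cp * dT
Q = 1595 * 1.24 * 136
Q = 269000 J


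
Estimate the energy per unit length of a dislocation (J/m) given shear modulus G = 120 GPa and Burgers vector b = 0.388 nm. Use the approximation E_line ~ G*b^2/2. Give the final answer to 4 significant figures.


E = G*b^2/2
b = 0.388 nm = 3.88e-10 m
G = 120 GPa = 1.2e+11 Pa
E = 0.5 * 1.2e+11 * (3.88e-10)^2
E = 9.033e-09 J/m


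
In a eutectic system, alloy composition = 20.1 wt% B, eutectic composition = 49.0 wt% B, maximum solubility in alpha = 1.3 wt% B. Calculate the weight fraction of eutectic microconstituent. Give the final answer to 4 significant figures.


f_primary = (C_e - C0) / (C_e - C_alpha_max)
f_primary = (49.0 - 20.1) / (49.0 - 1.3)
f_primary = 0.60587
f_eutectic = 1 - 0.60587 = 0.3941


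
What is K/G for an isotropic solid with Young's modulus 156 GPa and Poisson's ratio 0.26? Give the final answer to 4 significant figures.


G = E / (2*(1+nu))
G = 156 / (2*(1+0.26)) = 61.9048 GPa
K = E / (3*(1-2*nu))
K = 156 / (3*(1-2*0.26)) = 108.333 GPa
K/G = 108.333 / 61.9048 = 1.75


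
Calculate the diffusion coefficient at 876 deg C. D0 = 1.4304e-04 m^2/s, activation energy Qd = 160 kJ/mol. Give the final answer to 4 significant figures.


D = D0 * exp(-Qd / (R*T))
T = 1149.15 K
D = 1.4304e-04 * exp(-160e3 / (8.314 * 1149.15))
D = 7.628e-12 m^2/s


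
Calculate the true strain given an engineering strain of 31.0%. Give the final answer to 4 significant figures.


epsilon_true = ln(1 + epsilon_eng)
epsilon_true = ln(1 + 0.31)
epsilon_true = 0.27


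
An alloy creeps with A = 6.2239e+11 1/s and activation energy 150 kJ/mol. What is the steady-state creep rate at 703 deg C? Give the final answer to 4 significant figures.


rate = A * exp(-Q / (R*T))
T = 703 + 273.15 = 976.15 K
rate = 6.2239e+11 * exp(-150e3 / (8.314 * 976.15))
rate = 5850 1/s


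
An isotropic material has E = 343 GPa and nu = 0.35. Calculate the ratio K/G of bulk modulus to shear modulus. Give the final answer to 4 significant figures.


G = E / (2*(1+nu))
G = 343 / (2*(1+0.35)) = 127.037 GPa
K = E / (3*(1-2*nu))
K = 343 / (3*(1-2*0.35)) = 381.111 GPa
K/G = 381.111 / 127.037 = 3


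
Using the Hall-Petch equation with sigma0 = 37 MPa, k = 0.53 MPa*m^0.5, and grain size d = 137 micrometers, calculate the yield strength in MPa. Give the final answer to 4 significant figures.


sigma_y = sigma0 + k / sqrt(d)
d = 137 um = 1.37e-04 m
sigma_y = 37 + 0.53 / sqrt(1.37e-04)
sigma_y = 82.28 MPa


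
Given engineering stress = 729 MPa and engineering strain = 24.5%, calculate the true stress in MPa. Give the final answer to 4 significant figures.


sigma_true = sigma_eng * (1 + epsilon_eng)
sigma_true = 729 * (1 + 0.245)
sigma_true = 907.6 MPa


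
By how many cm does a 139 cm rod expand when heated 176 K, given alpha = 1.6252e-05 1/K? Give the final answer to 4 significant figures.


dL = L0 * alpha * dT
dL = 139 * 1.6252e-05 * 176
dL = 0.3976 cm


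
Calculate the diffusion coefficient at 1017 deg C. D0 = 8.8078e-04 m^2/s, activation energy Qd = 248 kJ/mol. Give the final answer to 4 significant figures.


D = D0 * exp(-Qd / (R*T))
T = 1290.15 K
D = 8.8078e-04 * exp(-248e3 / (8.314 * 1290.15))
D = 8.011e-14 m^2/s


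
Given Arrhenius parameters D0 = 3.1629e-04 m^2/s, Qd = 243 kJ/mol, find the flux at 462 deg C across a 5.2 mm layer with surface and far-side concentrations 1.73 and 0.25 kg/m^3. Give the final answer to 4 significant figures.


Step 1: D = D0 * exp(-Qd/(R*T))
T = 462 + 273.15 = 735.15 K
D = 3.1629e-04 * exp(-243e3 / (8.314 * 735.15)) = 1.71228e-21 m^2/s
Step 2: J = D * (C1 - C2) / dx
J = 1.71228e-21 * (1.73 - 0.25) / 5.2e-03
J = 4.873e-19 kg/(m^2*s)


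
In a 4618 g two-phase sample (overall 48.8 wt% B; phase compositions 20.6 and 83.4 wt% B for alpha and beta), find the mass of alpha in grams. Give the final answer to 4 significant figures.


f_alpha = (C_beta - C0) / (C_beta - C_alpha)
f_alpha = (83.4 - 48.8) / (83.4 - 20.6) = 0.550955
m_alpha = f_alpha * m_total = 0.550955 * 4618 = 2544 g


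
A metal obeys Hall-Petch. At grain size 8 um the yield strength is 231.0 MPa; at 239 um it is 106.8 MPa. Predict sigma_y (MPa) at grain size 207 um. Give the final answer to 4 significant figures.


sigma_y = sigma0 + k / sqrt(d)
1/sqrt(d1) = 1/sqrt(8e-06) = 353.553;  1/sqrt(d2) = 64.6846
k = (sigma1 - sigma2) / (1/sqrt(d1) - 1/sqrt(d2)) = (231.0 - 106.8) / (353.553 - 64.6846) = 0.429953 MPa*m^0.5
sigma0 = sigma1 - k/sqrt(d1) = 231.0 - 0.429953*353.553 = 78.9887 MPa
sigma_y(d3) = 78.9887 + 0.429953 / sqrt(2.07e-04) = 108.9 MPa


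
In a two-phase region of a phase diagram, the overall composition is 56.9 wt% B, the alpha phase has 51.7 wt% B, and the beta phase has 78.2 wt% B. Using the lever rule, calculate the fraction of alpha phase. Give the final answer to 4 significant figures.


f_alpha = (C_beta - C0) / (C_beta - C_alpha)
f_alpha = (78.2 - 56.9) / (78.2 - 51.7)
f_alpha = 0.8038


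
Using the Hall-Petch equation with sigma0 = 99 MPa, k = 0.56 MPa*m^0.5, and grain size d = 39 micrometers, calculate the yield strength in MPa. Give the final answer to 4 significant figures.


sigma_y = sigma0 + k / sqrt(d)
d = 39 um = 3.9e-05 m
sigma_y = 99 + 0.56 / sqrt(3.9e-05)
sigma_y = 188.7 MPa


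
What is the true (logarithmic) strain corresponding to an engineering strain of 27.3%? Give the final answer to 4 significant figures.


epsilon_true = ln(1 + epsilon_eng)
epsilon_true = ln(1 + 0.273)
epsilon_true = 0.2414


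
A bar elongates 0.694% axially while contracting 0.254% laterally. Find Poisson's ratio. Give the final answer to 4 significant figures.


nu = -epsilon_lat / epsilon_axial
Lateral strain is contraction (negative), so using magnitudes:
nu = 0.254 / 0.694
nu = 0.366


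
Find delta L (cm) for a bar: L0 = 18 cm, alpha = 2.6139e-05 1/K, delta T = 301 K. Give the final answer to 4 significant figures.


dL = L0 * alpha * dT
dL = 18 * 2.6139e-05 * 301
dL = 0.1416 cm


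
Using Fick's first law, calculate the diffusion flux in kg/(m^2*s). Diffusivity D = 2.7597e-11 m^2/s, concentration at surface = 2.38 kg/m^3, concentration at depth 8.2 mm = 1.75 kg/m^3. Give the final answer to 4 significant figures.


J = -D * (dC/dx) = D * (C1 - C2) / dx
J = 2.7597e-11 * (2.38 - 1.75) / 8.2e-03
J = 2.12e-09 kg/(m^2*s)


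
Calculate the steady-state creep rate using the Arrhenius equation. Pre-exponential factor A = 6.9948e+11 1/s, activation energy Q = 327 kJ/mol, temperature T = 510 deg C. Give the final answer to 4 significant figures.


rate = A * exp(-Q / (R*T))
T = 510 + 273.15 = 783.15 K
rate = 6.9948e+11 * exp(-327e3 / (8.314 * 783.15))
rate = 1.081e-10 1/s


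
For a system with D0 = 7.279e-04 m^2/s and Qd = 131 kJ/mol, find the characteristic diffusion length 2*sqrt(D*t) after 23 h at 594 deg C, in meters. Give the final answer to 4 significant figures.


Step 1: D = D0 * exp(-Qd/(R*T))
T = 867.15 K
D = 7.279e-04 * exp(-131e3 / (8.314 * 867.15)) = 9.34804e-12 m^2/s
Step 2: L = 2*sqrt(D*t)
t = 23 h = 82800 s
L = 2*sqrt(9.34804e-12 * 82800) = 1.76e-03 m


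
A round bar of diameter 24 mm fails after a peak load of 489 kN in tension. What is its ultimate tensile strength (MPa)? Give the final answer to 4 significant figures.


A0 = pi*(d/2)^2 = pi*(24/2)^2 = 452.389 mm^2
UTS = F_max / A0 = 489*1000 / 452.389
UTS = 1081 MPa


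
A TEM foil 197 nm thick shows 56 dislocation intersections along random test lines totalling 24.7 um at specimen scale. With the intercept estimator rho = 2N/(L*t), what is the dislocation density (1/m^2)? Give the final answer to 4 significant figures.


rho = 2N / (L * t)
L = 24.7 um = 2.47e-05 m, t = 197 nm = 1.97e-07 m
rho = 2 * 56 / (2.47e-05 * 1.97e-07)
rho = 2.302e+13 1/m^2


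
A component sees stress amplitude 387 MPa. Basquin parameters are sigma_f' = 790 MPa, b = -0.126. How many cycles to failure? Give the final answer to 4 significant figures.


sigma_a = sigma_f' * (2*Nf)^b
2*Nf = (sigma_a / sigma_f')^(1/b)
2*Nf = (387 / 790)^(1/-0.126)
2*Nf = 288.172
Nf = 144.1 cycles


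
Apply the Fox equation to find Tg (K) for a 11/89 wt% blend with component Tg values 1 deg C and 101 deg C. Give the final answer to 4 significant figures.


1/Tg = w1/Tg1 + w2/Tg2 (in Kelvin)
Tg1 = 274.15 K, Tg2 = 374.15 K
1/Tg = 0.11/274.15 + 0.89/374.15
Tg = 359.7 K


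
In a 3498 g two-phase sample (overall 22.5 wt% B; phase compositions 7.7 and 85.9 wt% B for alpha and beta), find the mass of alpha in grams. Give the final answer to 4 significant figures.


f_alpha = (C_beta - C0) / (C_beta - C_alpha)
f_alpha = (85.9 - 22.5) / (85.9 - 7.7) = 0.810742
m_alpha = f_alpha * m_total = 0.810742 * 3498 = 2836 g


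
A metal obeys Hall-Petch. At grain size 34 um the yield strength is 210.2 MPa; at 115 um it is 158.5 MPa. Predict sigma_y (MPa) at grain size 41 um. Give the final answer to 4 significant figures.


sigma_y = sigma0 + k / sqrt(d)
1/sqrt(d1) = 1/sqrt(3.4e-05) = 171.499;  1/sqrt(d2) = 93.2505
k = (sigma1 - sigma2) / (1/sqrt(d1) - 1/sqrt(d2)) = (210.2 - 158.5) / (171.499 - 93.2505) = 0.660719 MPa*m^0.5
sigma0 = sigma1 - k/sqrt(d1) = 210.2 - 0.660719*171.499 = 96.8876 MPa
sigma_y(d3) = 96.8876 + 0.660719 / sqrt(4.1e-05) = 200.1 MPa


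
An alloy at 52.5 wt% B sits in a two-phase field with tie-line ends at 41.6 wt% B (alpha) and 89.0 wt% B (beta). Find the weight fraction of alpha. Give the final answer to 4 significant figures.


f_alpha = (C_beta - C0) / (C_beta - C_alpha)
f_alpha = (89.0 - 52.5) / (89.0 - 41.6)
f_alpha = 0.77


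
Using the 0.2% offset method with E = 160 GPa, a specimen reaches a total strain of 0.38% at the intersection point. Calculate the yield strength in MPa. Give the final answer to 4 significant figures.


Offset strain = 0.002
Elastic strain at yield = total_strain - offset = 3.8e-03 - 0.002 = 1.8e-03
sigma_y = E * elastic_strain = 160000 * 1.8e-03
sigma_y = 288 MPa


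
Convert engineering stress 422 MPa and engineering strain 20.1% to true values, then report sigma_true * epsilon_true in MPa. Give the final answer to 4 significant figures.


sigma_true = sigma_eng * (1 + epsilon_eng)
sigma_true = 422 * (1 + 0.201) = 506.822 MPa
epsilon_true = ln(1 + epsilon_eng)
epsilon_true = ln(1 + 0.201) = 0.183155
sigma_true * epsilon_true = 506.822 * 0.183155 = 92.83 MPa


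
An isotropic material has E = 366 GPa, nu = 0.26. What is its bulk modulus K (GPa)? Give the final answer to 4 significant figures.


K = E / (3*(1-2*nu))
K = 366 / (3*(1-2*0.26))
K = 254.2 GPa


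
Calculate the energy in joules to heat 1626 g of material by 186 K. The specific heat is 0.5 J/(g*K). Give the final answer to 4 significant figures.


Q = m * cp * dT
Q = 1626 * 0.5 * 186
Q = 151200 J


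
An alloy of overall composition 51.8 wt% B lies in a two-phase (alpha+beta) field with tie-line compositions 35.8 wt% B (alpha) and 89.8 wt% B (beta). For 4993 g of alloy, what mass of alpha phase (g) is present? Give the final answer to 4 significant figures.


f_alpha = (C_beta - C0) / (C_beta - C_alpha)
f_alpha = (89.8 - 51.8) / (89.8 - 35.8) = 0.703704
m_alpha = f_alpha * m_total = 0.703704 * 4993 = 3514 g


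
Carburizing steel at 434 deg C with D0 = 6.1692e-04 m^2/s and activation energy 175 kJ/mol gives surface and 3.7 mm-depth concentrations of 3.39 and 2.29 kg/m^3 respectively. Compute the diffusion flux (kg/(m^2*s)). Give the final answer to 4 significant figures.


Step 1: D = D0 * exp(-Qd/(R*T))
T = 434 + 273.15 = 707.15 K
D = 6.1692e-04 * exp(-175e3 / (8.314 * 707.15)) = 7.2969e-17 m^2/s
Step 2: J = D * (C1 - C2) / dx
J = 7.2969e-17 * (3.39 - 2.29) / 3.7e-03
J = 2.169e-14 kg/(m^2*s)


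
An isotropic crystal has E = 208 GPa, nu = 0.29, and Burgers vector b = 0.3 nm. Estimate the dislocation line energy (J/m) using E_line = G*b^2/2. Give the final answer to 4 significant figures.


Step 1: G = E / (2*(1+nu))
G = 208 / (2*(1+0.29)) = 80.6202 GPa = 8.06202e+10 Pa
Step 2: E_line = G*b^2/2
b = 0.3 nm = 3e-10 m
E_line = 0.5 * 8.06202e+10 * (3e-10)^2 = 3.628e-09 J/m


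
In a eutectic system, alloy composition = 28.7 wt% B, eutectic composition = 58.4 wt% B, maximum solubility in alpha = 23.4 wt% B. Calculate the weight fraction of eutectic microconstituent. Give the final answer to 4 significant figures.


f_primary = (C_e - C0) / (C_e - C_alpha_max)
f_primary = (58.4 - 28.7) / (58.4 - 23.4)
f_primary = 0.848571
f_eutectic = 1 - 0.848571 = 0.1514


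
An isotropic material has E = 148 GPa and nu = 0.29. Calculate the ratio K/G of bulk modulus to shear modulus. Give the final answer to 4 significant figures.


G = E / (2*(1+nu))
G = 148 / (2*(1+0.29)) = 57.3643 GPa
K = E / (3*(1-2*nu))
K = 148 / (3*(1-2*0.29)) = 117.46 GPa
K/G = 117.46 / 57.3643 = 2.048


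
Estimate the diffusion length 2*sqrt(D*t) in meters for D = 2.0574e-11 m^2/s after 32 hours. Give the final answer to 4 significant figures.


t = 32 hr = 115200 s
Diffusion length = 2*sqrt(D*t)
= 2*sqrt(2.0574e-11 * 115200)
= 3.079e-03 m


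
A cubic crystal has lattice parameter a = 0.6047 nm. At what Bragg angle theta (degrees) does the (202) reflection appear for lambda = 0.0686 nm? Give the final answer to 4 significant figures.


d = a / sqrt(h^2+k^2+l^2)
d = 0.6047 / sqrt(8) = 0.213794 nm
lambda = 2*d*sin(theta)  =>  sin(theta) = lambda / (2*d)
sin(theta) = 0.0686 / (2 * 0.213794) = 0.160435
theta = 9.232 deg


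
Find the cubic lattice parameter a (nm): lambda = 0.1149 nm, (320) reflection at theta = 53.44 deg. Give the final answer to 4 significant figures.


d = lambda / (2*sin(theta))
d = 0.1149 / (2*sin(53.44 deg))
d = 0.0715234 nm
a = d * sqrt(h^2+k^2+l^2) = 0.0715234 * sqrt(13)
a = 0.2579 nm


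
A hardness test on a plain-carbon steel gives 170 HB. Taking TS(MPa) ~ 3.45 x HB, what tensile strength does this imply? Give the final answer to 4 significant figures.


TS (MPa) = 3.45 * HB
TS = 3.45 * 170
TS = 586.5 MPa


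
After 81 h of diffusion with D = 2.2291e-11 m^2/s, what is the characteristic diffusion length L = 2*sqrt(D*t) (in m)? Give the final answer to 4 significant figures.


t = 81 hr = 291600 s
Diffusion length = 2*sqrt(D*t)
= 2*sqrt(2.2291e-11 * 291600)
= 5.099e-03 m


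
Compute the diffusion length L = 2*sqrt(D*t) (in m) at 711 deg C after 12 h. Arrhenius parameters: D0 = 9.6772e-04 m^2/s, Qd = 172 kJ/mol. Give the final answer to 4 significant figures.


Step 1: D = D0 * exp(-Qd/(R*T))
T = 984.15 K
D = 9.6772e-04 * exp(-172e3 / (8.314 * 984.15)) = 7.184e-13 m^2/s
Step 2: L = 2*sqrt(D*t)
t = 12 h = 43200 s
L = 2*sqrt(7.184e-13 * 43200) = 3.523e-04 m


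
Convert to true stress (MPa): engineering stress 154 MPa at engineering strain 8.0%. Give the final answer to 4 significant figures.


sigma_true = sigma_eng * (1 + epsilon_eng)
sigma_true = 154 * (1 + 0.08)
sigma_true = 166.3 MPa


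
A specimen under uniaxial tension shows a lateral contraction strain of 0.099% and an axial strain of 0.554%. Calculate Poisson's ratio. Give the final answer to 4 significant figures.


nu = -epsilon_lat / epsilon_axial
Lateral strain is contraction (negative), so using magnitudes:
nu = 0.099 / 0.554
nu = 0.1787


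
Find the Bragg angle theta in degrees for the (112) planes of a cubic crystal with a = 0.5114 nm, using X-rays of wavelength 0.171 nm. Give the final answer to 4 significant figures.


d = a / sqrt(h^2+k^2+l^2)
d = 0.5114 / sqrt(6) = 0.208778 nm
lambda = 2*d*sin(theta)  =>  sin(theta) = lambda / (2*d)
sin(theta) = 0.171 / (2 * 0.208778) = 0.409526
theta = 24.18 deg


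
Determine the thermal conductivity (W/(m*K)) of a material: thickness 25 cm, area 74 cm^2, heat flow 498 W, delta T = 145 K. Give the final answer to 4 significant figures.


k = Q*L / (A*dT)
L = 0.25 m, A = 7.4e-03 m^2
k = 498 * 0.25 / (7.4e-03 * 145)
k = 116 W/(m*K)


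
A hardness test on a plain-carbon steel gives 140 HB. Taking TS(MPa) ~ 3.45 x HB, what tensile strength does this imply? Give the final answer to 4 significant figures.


TS (MPa) = 3.45 * HB
TS = 3.45 * 140
TS = 483 MPa


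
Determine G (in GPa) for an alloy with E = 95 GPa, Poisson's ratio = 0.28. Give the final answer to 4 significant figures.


G = E / (2*(1+nu))
G = 95 / (2*(1+0.28))
G = 37.11 GPa


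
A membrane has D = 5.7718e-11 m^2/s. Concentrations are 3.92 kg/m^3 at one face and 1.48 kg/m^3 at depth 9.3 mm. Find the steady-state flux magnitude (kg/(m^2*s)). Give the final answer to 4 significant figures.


J = -D * (dC/dx) = D * (C1 - C2) / dx
J = 5.7718e-11 * (3.92 - 1.48) / 9.3e-03
J = 1.514e-08 kg/(m^2*s)


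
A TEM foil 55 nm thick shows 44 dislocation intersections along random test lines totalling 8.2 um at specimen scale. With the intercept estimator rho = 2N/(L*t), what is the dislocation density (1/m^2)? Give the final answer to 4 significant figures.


rho = 2N / (L * t)
L = 8.2 um = 8.2e-06 m, t = 55 nm = 5.5e-08 m
rho = 2 * 44 / (8.2e-06 * 5.5e-08)
rho = 1.951e+14 1/m^2


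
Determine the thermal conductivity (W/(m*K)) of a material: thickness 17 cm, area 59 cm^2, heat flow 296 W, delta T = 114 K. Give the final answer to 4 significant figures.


k = Q*L / (A*dT)
L = 0.17 m, A = 5.9e-03 m^2
k = 296 * 0.17 / (5.9e-03 * 114)
k = 74.81 W/(m*K)


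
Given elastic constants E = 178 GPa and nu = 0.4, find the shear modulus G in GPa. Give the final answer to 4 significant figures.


G = E / (2*(1+nu))
G = 178 / (2*(1+0.4))
G = 63.57 GPa


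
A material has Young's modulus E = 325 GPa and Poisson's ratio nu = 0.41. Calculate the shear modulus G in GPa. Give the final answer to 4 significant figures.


G = E / (2*(1+nu))
G = 325 / (2*(1+0.41))
G = 115.2 GPa


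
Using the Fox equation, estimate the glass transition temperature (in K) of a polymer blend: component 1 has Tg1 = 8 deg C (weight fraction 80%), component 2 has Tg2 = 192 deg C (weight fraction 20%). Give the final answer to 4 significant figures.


1/Tg = w1/Tg1 + w2/Tg2 (in Kelvin)
Tg1 = 281.15 K, Tg2 = 465.15 K
1/Tg = 0.8/281.15 + 0.2/465.15
Tg = 305.3 K


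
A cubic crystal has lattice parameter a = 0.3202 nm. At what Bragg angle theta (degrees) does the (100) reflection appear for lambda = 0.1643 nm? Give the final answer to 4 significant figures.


d = a / sqrt(h^2+k^2+l^2)
d = 0.3202 / sqrt(1) = 0.3202 nm
lambda = 2*d*sin(theta)  =>  sin(theta) = lambda / (2*d)
sin(theta) = 0.1643 / (2 * 0.3202) = 0.256558
theta = 14.87 deg


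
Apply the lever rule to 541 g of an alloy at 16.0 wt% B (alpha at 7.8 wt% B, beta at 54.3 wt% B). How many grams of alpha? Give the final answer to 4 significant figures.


f_alpha = (C_beta - C0) / (C_beta - C_alpha)
f_alpha = (54.3 - 16.0) / (54.3 - 7.8) = 0.823656
m_alpha = f_alpha * m_total = 0.823656 * 541 = 445.6 g


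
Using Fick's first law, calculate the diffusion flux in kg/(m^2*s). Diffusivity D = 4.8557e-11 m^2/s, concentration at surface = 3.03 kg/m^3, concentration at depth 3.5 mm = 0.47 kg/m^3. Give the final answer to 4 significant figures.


J = -D * (dC/dx) = D * (C1 - C2) / dx
J = 4.8557e-11 * (3.03 - 0.47) / 3.5e-03
J = 3.552e-08 kg/(m^2*s)


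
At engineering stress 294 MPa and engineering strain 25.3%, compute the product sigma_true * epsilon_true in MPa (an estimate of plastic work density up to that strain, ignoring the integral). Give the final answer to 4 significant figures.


sigma_true = sigma_eng * (1 + epsilon_eng)
sigma_true = 294 * (1 + 0.253) = 368.382 MPa
epsilon_true = ln(1 + epsilon_eng)
epsilon_true = ln(1 + 0.253) = 0.225541
sigma_true * epsilon_true = 368.382 * 0.225541 = 83.09 MPa


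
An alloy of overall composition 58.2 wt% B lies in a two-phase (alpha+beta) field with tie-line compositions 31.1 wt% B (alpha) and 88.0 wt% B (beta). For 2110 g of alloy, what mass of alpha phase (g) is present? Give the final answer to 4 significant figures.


f_alpha = (C_beta - C0) / (C_beta - C_alpha)
f_alpha = (88.0 - 58.2) / (88.0 - 31.1) = 0.523726
m_alpha = f_alpha * m_total = 0.523726 * 2110 = 1105 g


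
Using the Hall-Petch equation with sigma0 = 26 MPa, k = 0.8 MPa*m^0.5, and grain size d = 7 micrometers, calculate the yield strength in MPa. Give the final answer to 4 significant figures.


sigma_y = sigma0 + k / sqrt(d)
d = 7 um = 7e-06 m
sigma_y = 26 + 0.8 / sqrt(7e-06)
sigma_y = 328.4 MPa


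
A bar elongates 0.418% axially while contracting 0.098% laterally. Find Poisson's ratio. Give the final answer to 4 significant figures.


nu = -epsilon_lat / epsilon_axial
Lateral strain is contraction (negative), so using magnitudes:
nu = 0.098 / 0.418
nu = 0.2344


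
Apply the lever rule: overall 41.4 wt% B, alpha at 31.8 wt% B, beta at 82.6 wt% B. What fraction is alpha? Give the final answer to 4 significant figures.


f_alpha = (C_beta - C0) / (C_beta - C_alpha)
f_alpha = (82.6 - 41.4) / (82.6 - 31.8)
f_alpha = 0.811


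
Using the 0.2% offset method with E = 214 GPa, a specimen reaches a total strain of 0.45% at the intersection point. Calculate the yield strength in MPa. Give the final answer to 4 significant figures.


Offset strain = 0.002
Elastic strain at yield = total_strain - offset = 4.5e-03 - 0.002 = 2.5e-03
sigma_y = E * elastic_strain = 214000 * 2.5e-03
sigma_y = 535 MPa


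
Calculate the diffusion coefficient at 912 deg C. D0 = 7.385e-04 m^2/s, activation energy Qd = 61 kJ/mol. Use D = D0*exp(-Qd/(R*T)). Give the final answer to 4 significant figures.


D = D0 * exp(-Qd / (R*T))
T = 1185.15 K
D = 7.385e-04 * exp(-61e3 / (8.314 * 1185.15))
D = 1.513e-06 m^2/s


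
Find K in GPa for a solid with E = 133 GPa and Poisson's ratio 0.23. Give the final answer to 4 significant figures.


K = E / (3*(1-2*nu))
K = 133 / (3*(1-2*0.23))
K = 82.1 GPa


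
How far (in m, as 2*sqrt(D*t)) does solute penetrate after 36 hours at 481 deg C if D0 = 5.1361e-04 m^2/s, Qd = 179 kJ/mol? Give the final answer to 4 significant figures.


Step 1: D = D0 * exp(-Qd/(R*T))
T = 754.15 K
D = 5.1361e-04 * exp(-179e3 / (8.314 * 754.15)) = 2.05173e-16 m^2/s
Step 2: L = 2*sqrt(D*t)
t = 36 h = 129600 s
L = 2*sqrt(2.05173e-16 * 129600) = 1.031e-05 m


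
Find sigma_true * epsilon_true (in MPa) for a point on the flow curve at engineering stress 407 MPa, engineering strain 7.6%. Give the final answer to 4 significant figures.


sigma_true = sigma_eng * (1 + epsilon_eng)
sigma_true = 407 * (1 + 0.076) = 437.932 MPa
epsilon_true = ln(1 + epsilon_eng)
epsilon_true = ln(1 + 0.076) = 0.0732505
sigma_true * epsilon_true = 437.932 * 0.0732505 = 32.08 MPa


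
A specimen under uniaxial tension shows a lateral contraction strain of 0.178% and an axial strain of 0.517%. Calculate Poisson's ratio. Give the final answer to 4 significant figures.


nu = -epsilon_lat / epsilon_axial
Lateral strain is contraction (negative), so using magnitudes:
nu = 0.178 / 0.517
nu = 0.3443


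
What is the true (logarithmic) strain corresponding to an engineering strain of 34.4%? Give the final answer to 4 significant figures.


epsilon_true = ln(1 + epsilon_eng)
epsilon_true = ln(1 + 0.344)
epsilon_true = 0.2957


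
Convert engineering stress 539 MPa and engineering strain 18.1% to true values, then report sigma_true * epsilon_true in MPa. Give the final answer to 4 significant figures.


sigma_true = sigma_eng * (1 + epsilon_eng)
sigma_true = 539 * (1 + 0.181) = 636.559 MPa
epsilon_true = ln(1 + epsilon_eng)
epsilon_true = ln(1 + 0.181) = 0.166362
sigma_true * epsilon_true = 636.559 * 0.166362 = 105.9 MPa


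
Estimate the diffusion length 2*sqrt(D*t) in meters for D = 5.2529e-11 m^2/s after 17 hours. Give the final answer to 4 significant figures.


t = 17 hr = 61200 s
Diffusion length = 2*sqrt(D*t)
= 2*sqrt(5.2529e-11 * 61200)
= 3.586e-03 m


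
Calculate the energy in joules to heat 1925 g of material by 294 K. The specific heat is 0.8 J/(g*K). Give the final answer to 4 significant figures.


Q = m * cp * dT
Q = 1925 * 0.8 * 294
Q = 452800 J


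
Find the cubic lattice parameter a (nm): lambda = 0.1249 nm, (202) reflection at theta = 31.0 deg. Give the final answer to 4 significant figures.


d = lambda / (2*sin(theta))
d = 0.1249 / (2*sin(31.0 deg))
d = 0.121253 nm
a = d * sqrt(h^2+k^2+l^2) = 0.121253 * sqrt(8)
a = 0.343 nm


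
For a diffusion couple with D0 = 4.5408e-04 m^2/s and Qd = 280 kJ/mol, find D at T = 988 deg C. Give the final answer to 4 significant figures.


D = D0 * exp(-Qd / (R*T))
T = 1261.15 K
D = 4.5408e-04 * exp(-280e3 / (8.314 * 1261.15))
D = 1.147e-15 m^2/s


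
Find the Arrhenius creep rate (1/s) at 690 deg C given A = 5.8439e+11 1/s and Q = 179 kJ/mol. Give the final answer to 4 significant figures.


rate = A * exp(-Q / (R*T))
T = 690 + 273.15 = 963.15 K
rate = 5.8439e+11 * exp(-179e3 / (8.314 * 963.15))
rate = 114.5 1/s


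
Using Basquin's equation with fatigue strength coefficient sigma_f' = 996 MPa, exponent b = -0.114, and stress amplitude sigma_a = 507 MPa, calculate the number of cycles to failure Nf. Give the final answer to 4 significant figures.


sigma_a = sigma_f' * (2*Nf)^b
2*Nf = (sigma_a / sigma_f')^(1/b)
2*Nf = (507 / 996)^(1/-0.114)
2*Nf = 373.577
Nf = 186.8 cycles


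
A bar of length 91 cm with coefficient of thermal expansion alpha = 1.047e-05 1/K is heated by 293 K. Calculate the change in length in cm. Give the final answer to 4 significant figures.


dL = L0 * alpha * dT
dL = 91 * 1.047e-05 * 293
dL = 0.2792 cm


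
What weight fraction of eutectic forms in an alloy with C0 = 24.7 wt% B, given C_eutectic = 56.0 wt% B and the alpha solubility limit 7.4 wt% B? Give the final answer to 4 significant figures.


f_primary = (C_e - C0) / (C_e - C_alpha_max)
f_primary = (56.0 - 24.7) / (56.0 - 7.4)
f_primary = 0.644033
f_eutectic = 1 - 0.644033 = 0.356


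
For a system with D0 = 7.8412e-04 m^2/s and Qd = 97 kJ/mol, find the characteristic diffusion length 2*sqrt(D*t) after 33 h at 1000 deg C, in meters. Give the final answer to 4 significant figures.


Step 1: D = D0 * exp(-Qd/(R*T))
T = 1273.15 K
D = 7.8412e-04 * exp(-97e3 / (8.314 * 1273.15)) = 8.21362e-08 m^2/s
Step 2: L = 2*sqrt(D*t)
t = 33 h = 118800 s
L = 2*sqrt(8.21362e-08 * 118800) = 0.1976 m


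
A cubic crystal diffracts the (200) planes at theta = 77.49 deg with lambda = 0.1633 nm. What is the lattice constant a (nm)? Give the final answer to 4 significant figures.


d = lambda / (2*sin(theta))
d = 0.1633 / (2*sin(77.49 deg))
d = 0.0836357 nm
a = d * sqrt(h^2+k^2+l^2) = 0.0836357 * sqrt(4)
a = 0.1673 nm


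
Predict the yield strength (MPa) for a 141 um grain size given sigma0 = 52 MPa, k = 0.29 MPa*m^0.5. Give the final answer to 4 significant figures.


sigma_y = sigma0 + k / sqrt(d)
d = 141 um = 1.41e-04 m
sigma_y = 52 + 0.29 / sqrt(1.41e-04)
sigma_y = 76.42 MPa


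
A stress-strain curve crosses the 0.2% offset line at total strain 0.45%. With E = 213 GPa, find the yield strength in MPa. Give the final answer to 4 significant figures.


Offset strain = 0.002
Elastic strain at yield = total_strain - offset = 4.5e-03 - 0.002 = 2.5e-03
sigma_y = E * elastic_strain = 213000 * 2.5e-03
sigma_y = 532.5 MPa


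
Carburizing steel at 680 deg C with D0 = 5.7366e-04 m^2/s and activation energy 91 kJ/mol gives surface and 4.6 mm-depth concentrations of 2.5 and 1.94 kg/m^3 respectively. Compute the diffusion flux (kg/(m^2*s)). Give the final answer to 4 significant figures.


Step 1: D = D0 * exp(-Qd/(R*T))
T = 680 + 273.15 = 953.15 K
D = 5.7366e-04 * exp(-91e3 / (8.314 * 953.15)) = 5.90856e-09 m^2/s
Step 2: J = D * (C1 - C2) / dx
J = 5.90856e-09 * (2.5 - 1.94) / 4.6e-03
J = 7.193e-07 kg/(m^2*s)


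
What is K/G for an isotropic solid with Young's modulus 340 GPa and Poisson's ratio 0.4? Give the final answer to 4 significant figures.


G = E / (2*(1+nu))
G = 340 / (2*(1+0.4)) = 121.429 GPa
K = E / (3*(1-2*nu))
K = 340 / (3*(1-2*0.4)) = 566.667 GPa
K/G = 566.667 / 121.429 = 4.667


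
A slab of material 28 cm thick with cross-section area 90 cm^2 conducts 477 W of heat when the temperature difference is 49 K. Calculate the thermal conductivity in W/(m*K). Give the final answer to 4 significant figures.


k = Q*L / (A*dT)
L = 0.28 m, A = 9e-03 m^2
k = 477 * 0.28 / (9e-03 * 49)
k = 302.9 W/(m*K)


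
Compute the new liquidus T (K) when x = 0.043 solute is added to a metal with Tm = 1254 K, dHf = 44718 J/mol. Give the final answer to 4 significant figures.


dT = R*Tm^2*x / dHf
dT = 8.314 * 1254^2 * 0.043 / 44718
dT = 12.5716 K
T_new = 1254 - 12.5716 = 1241 K


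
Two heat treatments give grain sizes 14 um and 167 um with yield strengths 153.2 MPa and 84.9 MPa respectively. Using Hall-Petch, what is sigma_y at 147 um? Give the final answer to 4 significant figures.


sigma_y = sigma0 + k / sqrt(d)
1/sqrt(d1) = 1/sqrt(1.4e-05) = 267.261;  1/sqrt(d2) = 77.3823
k = (sigma1 - sigma2) / (1/sqrt(d1) - 1/sqrt(d2)) = (153.2 - 84.9) / (267.261 - 77.3823) = 0.359703 MPa*m^0.5
sigma0 = sigma1 - k/sqrt(d1) = 153.2 - 0.359703*267.261 = 57.0654 MPa
sigma_y(d3) = 57.0654 + 0.359703 / sqrt(1.47e-04) = 86.73 MPa


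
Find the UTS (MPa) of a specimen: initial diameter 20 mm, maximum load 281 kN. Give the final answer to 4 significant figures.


A0 = pi*(d/2)^2 = pi*(20/2)^2 = 314.159 mm^2
UTS = F_max / A0 = 281*1000 / 314.159
UTS = 894.5 MPa


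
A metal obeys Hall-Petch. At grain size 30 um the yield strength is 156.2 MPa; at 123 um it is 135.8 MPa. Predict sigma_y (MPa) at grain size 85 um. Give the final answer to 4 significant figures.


sigma_y = sigma0 + k / sqrt(d)
1/sqrt(d1) = 1/sqrt(3e-05) = 182.574;  1/sqrt(d2) = 90.167
k = (sigma1 - sigma2) / (1/sqrt(d1) - 1/sqrt(d2)) = (156.2 - 135.8) / (182.574 - 90.167) = 0.220762 MPa*m^0.5
sigma0 = sigma1 - k/sqrt(d1) = 156.2 - 0.220762*182.574 = 115.895 MPa
sigma_y(d3) = 115.895 + 0.220762 / sqrt(8.5e-05) = 139.8 MPa


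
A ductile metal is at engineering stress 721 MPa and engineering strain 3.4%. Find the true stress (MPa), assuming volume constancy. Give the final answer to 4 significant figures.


sigma_true = sigma_eng * (1 + epsilon_eng)
sigma_true = 721 * (1 + 0.034)
sigma_true = 745.5 MPa


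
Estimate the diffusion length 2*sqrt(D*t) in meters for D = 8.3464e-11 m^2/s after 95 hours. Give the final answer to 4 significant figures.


t = 95 hr = 342000 s
Diffusion length = 2*sqrt(D*t)
= 2*sqrt(8.3464e-11 * 342000)
= 0.01069 m


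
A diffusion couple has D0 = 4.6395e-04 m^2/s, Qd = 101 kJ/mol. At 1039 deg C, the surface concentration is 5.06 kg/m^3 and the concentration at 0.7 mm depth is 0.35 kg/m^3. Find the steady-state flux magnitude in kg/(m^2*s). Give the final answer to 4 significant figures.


Step 1: D = D0 * exp(-Qd/(R*T))
T = 1039 + 273.15 = 1312.15 K
D = 4.6395e-04 * exp(-101e3 / (8.314 * 1312.15)) = 4.42256e-08 m^2/s
Step 2: J = D * (C1 - C2) / dx
J = 4.42256e-08 * (5.06 - 0.35) / 7e-04
J = 2.976e-04 kg/(m^2*s)


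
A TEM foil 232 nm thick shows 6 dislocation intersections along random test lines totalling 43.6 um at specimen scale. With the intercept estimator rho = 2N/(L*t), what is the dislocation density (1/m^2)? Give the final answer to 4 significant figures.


rho = 2N / (L * t)
L = 43.6 um = 4.36e-05 m, t = 232 nm = 2.32e-07 m
rho = 2 * 6 / (4.36e-05 * 2.32e-07)
rho = 1.186e+12 1/m^2


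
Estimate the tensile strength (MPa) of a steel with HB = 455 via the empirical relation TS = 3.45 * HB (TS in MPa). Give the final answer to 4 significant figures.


TS (MPa) = 3.45 * HB
TS = 3.45 * 455
TS = 1570 MPa


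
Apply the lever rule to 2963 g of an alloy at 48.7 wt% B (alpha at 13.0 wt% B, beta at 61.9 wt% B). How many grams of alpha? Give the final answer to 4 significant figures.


f_alpha = (C_beta - C0) / (C_beta - C_alpha)
f_alpha = (61.9 - 48.7) / (61.9 - 13.0) = 0.269939
m_alpha = f_alpha * m_total = 0.269939 * 2963 = 799.8 g


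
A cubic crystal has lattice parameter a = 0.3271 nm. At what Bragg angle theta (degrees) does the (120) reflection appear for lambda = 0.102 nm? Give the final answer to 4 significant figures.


d = a / sqrt(h^2+k^2+l^2)
d = 0.3271 / sqrt(5) = 0.146284 nm
lambda = 2*d*sin(theta)  =>  sin(theta) = lambda / (2*d)
sin(theta) = 0.102 / (2 * 0.146284) = 0.348638
theta = 20.4 deg


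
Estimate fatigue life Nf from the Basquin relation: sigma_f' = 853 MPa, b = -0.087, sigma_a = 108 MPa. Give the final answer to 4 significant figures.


sigma_a = sigma_f' * (2*Nf)^b
2*Nf = (sigma_a / sigma_f')^(1/b)
2*Nf = (108 / 853)^(1/-0.087)
2*Nf = 2.07197e+10
Nf = 1.036e+10 cycles
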